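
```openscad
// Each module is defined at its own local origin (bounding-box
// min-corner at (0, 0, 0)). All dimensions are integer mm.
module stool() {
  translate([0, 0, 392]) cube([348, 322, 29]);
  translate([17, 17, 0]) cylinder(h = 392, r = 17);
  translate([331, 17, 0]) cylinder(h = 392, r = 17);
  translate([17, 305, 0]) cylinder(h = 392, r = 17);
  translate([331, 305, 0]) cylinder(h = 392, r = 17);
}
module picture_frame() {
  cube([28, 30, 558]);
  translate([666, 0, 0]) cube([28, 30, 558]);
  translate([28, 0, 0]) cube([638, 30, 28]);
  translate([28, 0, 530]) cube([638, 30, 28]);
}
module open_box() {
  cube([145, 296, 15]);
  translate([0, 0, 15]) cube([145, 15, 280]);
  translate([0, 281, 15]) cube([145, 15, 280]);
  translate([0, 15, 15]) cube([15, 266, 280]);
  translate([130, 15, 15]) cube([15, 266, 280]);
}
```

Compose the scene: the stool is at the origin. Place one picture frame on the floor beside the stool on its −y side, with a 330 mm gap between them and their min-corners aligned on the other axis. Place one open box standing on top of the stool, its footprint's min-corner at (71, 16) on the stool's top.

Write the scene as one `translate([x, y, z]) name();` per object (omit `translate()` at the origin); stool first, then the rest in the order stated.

stool();
translate([0, -360, 0]) picture_frame();
translate([71, 16, 421]) open_box();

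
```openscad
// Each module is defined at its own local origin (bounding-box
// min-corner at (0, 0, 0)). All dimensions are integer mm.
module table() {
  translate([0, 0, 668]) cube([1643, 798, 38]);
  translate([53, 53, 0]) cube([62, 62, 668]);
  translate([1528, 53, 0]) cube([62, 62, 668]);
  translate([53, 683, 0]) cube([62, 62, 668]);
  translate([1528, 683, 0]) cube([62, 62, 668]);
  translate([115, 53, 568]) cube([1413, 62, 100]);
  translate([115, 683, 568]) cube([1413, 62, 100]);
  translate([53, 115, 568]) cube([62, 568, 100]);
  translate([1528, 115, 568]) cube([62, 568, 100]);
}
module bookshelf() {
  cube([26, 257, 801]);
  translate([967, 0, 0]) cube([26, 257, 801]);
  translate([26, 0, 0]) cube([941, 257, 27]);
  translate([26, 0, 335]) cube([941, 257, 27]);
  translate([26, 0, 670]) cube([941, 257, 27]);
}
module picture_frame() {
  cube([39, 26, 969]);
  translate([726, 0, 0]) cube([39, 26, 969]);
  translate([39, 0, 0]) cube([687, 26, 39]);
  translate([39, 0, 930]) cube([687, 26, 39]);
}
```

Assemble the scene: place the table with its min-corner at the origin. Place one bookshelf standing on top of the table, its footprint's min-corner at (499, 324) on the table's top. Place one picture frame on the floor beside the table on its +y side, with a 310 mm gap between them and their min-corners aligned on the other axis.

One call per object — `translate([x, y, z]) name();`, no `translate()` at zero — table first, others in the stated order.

table();
translate([499, 324, 706]) bookshelf();
translate([0, 1108, 0]) picture_frame();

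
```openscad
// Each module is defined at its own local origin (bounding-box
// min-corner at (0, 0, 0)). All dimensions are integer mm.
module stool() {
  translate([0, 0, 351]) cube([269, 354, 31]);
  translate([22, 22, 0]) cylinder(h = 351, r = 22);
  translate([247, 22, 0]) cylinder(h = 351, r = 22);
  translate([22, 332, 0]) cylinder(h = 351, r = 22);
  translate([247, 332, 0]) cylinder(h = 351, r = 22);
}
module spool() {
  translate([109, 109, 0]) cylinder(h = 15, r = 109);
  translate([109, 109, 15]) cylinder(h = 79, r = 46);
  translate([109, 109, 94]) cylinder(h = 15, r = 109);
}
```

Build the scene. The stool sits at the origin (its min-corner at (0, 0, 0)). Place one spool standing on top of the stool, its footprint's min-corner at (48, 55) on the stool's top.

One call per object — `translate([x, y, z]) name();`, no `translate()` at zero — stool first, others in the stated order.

stool();
translate([48, 55, 382]) spool();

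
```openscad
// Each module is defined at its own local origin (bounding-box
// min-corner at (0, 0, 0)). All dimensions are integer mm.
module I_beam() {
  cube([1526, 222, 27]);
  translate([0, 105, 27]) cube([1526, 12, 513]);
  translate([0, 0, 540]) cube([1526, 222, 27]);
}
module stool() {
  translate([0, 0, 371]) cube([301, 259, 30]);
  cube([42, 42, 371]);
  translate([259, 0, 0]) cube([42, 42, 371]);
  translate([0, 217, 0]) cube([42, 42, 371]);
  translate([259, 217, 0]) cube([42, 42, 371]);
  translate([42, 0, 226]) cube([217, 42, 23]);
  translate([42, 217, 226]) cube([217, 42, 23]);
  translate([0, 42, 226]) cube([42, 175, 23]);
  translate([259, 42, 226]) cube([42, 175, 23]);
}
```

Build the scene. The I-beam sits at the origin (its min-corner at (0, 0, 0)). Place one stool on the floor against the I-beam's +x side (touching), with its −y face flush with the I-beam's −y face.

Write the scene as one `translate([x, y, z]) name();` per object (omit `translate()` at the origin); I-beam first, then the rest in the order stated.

I_beam();
translate([1526, 0, 0]) stool();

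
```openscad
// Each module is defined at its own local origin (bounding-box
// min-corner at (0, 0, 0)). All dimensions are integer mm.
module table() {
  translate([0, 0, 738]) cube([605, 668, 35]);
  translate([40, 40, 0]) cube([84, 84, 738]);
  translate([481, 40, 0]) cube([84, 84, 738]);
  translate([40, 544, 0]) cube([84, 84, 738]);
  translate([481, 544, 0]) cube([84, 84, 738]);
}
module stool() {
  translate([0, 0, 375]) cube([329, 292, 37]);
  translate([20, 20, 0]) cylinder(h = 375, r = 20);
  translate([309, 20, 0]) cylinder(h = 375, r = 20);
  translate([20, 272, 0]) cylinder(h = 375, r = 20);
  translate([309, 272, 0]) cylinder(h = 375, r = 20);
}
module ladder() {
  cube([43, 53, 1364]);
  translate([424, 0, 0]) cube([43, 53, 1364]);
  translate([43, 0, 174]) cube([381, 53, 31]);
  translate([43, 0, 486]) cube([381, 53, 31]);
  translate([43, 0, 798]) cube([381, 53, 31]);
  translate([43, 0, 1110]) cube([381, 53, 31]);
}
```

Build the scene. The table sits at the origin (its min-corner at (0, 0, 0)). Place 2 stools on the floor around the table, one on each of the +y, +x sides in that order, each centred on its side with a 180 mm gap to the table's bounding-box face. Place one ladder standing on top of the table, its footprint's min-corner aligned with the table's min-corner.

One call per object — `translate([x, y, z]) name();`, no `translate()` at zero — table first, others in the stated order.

table();
translate([138, 848, 0]) stool();
translate([785, 188, 0]) stool();
translate([0, 0, 773]) ladder();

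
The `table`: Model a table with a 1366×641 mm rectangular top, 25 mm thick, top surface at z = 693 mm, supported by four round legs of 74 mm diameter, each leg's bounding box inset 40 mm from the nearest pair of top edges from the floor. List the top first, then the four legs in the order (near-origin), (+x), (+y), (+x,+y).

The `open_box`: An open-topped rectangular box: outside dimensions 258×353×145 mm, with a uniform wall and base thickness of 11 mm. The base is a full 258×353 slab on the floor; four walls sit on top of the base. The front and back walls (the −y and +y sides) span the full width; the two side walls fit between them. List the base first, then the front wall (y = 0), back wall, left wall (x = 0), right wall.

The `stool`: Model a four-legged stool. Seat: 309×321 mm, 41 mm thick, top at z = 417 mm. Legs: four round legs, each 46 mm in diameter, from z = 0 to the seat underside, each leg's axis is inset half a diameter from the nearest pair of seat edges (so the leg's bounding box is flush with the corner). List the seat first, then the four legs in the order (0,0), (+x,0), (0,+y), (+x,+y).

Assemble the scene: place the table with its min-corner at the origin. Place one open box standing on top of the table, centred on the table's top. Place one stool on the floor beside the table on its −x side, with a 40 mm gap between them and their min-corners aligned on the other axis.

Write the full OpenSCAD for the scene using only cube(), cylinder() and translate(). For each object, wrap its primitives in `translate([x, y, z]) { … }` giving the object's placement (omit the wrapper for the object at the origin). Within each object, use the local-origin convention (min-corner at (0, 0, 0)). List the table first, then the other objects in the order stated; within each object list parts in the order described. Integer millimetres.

translate([0, 0, 668]) cube([1366, 641, 25]);
translate([77, 77, 0]) cylinder(h = 668, r = 37);
translate([1289, 77, 0]) cylinder(h = 668, r = 37);
translate([77, 564, 0]) cylinder(h = 668, r = 37);
translate([1289, 564, 0]) cylinder(h = 668, r = 37);
translate([554, 144, 693]) {
  cube([258, 353, 11]);
  translate([0, 0, 11]) cube([258, 11, 134]);
  translate([0, 342, 11]) cube([258, 11, 134]);
  translate([0, 11, 11]) cube([11, 331, 134]);
  translate([247, 11, 11]) cube([11, 331, 134]);
}
translate([-349, 0, 0]) {
  translate([0, 0, 376]) cube([309, 321, 41]);
  translate([23, 23, 0]) cylinder(h = 376, r = 23);
  translate([286, 23, 0]) cylinder(h = 376, r = 23);
  translate([23, 298, 0]) cylinder(h = 376, r = 23);
  translate([286, 298, 0]) cylinder(h = 376, r = 23);
}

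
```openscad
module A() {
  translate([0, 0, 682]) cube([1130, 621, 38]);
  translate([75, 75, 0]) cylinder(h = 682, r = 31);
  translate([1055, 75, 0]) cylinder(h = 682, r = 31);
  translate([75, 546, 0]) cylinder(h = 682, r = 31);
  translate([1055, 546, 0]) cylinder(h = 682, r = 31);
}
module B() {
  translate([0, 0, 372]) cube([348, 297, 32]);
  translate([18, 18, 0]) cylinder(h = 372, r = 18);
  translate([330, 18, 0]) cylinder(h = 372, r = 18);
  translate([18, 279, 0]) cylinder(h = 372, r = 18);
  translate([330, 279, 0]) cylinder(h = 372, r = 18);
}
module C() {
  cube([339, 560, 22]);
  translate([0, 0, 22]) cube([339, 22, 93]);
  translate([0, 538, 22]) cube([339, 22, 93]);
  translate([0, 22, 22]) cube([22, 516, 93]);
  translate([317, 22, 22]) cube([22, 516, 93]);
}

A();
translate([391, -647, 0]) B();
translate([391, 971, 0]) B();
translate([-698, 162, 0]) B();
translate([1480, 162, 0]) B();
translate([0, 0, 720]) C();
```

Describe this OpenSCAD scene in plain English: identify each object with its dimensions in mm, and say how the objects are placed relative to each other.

A is a table with a 1130×621 mm rectangular top, 38 mm thick, top surface at z = 720 mm, supported by four round legs of 62 mm diameter, each leg's bounding box inset 44 mm from the nearest pair of top edges, running from the floor.

B is a simple wooden stool: a rectangular seat 348 mm (x) by 297 mm (y), 32 mm thick, top face at z = 404 mm, on four round legs, each 36 mm in diameter. The legs rest on z = 0, each leg's axis is inset half a diameter from the nearest pair of seat edges (so the leg's bounding box is flush with the corner).

C is an open-topped rectangular box: outside dimensions 339×560×115 mm, with a uniform wall and base thickness of 22 mm. The base is a full 339×560 slab on the floor; four walls sit on top of the base. The front and back walls (the −y and +y sides) span the full width; the two side walls fit between them.

Four stools sit around the table at the −y, +y, −x, +x sides. The open box is on top of the table.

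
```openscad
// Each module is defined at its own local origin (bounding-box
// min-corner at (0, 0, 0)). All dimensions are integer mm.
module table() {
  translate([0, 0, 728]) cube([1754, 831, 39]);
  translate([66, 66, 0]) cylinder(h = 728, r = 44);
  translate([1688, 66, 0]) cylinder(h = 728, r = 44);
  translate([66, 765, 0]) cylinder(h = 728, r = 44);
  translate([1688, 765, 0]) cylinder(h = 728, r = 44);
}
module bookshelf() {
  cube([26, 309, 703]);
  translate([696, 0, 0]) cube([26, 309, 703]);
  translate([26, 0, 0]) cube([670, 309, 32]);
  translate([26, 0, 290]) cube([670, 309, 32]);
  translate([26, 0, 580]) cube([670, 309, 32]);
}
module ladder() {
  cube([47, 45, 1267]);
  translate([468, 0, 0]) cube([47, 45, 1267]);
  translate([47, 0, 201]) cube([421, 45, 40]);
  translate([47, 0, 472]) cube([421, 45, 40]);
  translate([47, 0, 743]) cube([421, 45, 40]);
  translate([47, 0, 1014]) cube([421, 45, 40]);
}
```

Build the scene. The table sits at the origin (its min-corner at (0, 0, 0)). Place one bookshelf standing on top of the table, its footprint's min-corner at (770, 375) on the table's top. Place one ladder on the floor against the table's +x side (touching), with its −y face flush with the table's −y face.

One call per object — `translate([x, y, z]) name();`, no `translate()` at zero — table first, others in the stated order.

table();
translate([770, 375, 767]) bookshelf();
translate([1754, 0, 0]) ladder();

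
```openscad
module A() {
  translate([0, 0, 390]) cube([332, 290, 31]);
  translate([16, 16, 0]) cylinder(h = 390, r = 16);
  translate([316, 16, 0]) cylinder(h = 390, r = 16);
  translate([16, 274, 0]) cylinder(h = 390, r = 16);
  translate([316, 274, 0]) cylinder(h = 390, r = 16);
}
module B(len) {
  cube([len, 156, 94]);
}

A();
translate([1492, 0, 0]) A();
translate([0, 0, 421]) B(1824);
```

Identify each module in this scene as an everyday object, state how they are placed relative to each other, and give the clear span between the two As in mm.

Second stool starts at x = 1492; first ends at x = 332; clear span = 1492 − 332 = 1160 mm.

A is a stool. B is a beam. A beam spans the tops of two stools. The clear span between the two stools is 1160 mm.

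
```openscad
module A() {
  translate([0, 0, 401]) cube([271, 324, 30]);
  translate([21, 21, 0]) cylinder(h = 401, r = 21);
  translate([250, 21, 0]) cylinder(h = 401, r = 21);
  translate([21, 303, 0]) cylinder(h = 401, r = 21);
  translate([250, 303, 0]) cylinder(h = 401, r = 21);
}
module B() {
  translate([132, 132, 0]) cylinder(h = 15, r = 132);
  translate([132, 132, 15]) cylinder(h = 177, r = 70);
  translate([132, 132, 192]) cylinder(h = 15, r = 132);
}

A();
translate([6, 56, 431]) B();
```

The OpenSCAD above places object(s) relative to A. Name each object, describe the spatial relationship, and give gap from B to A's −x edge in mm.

A is a stool. B is a spool. The spool is on top of the stool. The gap from the spool to the stool's −x edge is 6 mm.

The spool's min-x is at 6; the stool's min-x is 0; gap = 6 mm.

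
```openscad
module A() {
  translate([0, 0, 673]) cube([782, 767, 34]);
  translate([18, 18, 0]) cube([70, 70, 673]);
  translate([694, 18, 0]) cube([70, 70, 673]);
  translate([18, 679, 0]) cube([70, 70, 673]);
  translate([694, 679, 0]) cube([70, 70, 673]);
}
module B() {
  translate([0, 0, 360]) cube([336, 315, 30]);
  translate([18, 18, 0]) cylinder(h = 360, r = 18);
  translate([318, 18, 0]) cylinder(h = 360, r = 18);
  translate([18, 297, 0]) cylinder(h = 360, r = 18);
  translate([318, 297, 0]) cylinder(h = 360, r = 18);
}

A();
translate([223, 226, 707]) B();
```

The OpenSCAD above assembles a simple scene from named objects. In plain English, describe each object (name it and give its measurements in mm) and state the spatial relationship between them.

A is a table with a 782×767 mm rectangular top, 34 mm thick, top surface at z = 707 mm, supported by four 70×70 mm square legs, each inset 18 mm from the nearest pair of top edges, running from the floor.

B is a four-legged stool. The seat is a 336×315×30 mm slab whose top surface is at z = 390 mm; four round legs, each 36 mm in diameter, run from the floor (z = 0) to the underside of the seat, each leg's axis is inset half a diameter from the nearest pair of seat edges (so the leg's bounding box is flush with the corner).

The stool is on top of the table, centred.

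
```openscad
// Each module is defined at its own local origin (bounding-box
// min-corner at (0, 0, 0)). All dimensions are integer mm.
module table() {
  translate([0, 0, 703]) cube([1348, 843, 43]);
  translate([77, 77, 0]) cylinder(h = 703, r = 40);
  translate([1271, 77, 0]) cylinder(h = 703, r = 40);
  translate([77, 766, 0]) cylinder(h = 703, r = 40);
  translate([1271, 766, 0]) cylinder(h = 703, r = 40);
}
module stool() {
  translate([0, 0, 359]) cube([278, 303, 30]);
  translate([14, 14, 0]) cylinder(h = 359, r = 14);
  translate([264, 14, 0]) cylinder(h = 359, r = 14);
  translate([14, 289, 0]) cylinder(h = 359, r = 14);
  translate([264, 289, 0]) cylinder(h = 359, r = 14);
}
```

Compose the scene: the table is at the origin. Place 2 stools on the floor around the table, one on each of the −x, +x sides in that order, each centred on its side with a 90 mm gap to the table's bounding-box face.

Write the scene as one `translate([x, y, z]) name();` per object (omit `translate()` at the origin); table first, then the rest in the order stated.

table();
translate([-368, 270, 0]) stool();
translate([1438, 270, 0]) stool();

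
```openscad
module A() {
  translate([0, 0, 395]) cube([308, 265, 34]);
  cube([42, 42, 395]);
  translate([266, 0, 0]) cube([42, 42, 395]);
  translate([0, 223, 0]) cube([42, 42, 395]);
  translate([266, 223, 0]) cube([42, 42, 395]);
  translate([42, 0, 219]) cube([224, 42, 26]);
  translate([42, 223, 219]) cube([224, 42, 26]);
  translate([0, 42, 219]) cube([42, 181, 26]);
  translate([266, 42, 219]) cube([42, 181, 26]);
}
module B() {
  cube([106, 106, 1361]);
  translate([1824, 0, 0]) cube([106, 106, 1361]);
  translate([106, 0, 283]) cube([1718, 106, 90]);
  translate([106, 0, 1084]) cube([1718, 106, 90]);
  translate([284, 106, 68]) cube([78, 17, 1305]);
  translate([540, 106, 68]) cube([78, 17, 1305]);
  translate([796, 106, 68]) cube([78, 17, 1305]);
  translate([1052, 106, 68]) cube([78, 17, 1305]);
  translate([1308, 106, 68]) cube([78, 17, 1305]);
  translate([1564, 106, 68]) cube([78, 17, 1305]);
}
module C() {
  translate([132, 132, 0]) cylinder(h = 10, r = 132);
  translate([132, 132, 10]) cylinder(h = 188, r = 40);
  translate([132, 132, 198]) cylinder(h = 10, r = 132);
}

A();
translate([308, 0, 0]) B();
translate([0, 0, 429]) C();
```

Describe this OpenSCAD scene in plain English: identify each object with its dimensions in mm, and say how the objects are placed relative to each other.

A is a simple wooden stool: a rectangular seat 308 mm (x) by 265 mm (y), 34 mm thick, top face at z = 429 mm, on four square legs, each 42×42 mm in cross-section. The legs rest on z = 0, each flush with a corner of the seat. Four stretchers, 42 mm wide and 26 mm tall, connect adjacent legs with their undersides at z = 219 mm, each running between the inner faces of the legs it joins and aligned with the legs' outer faces on the other axis.

B is a fence section. Two 106×106 mm posts, 1361 mm tall, stand on the floor with a clear span of 1718 mm between their inner faces. Two horizontal rails of 106×90 mm section span the gap between the posts with their undersides at z = 283 mm and z = 1084 mm, flush with the posts' −y face. 6 pickets, each 78 mm wide, 17 mm thick and 1305 mm tall, are fixed to the +y face of the rails with their bottoms at z = 68 mm, evenly spaced across the span with equal gaps (rounded down to the nearest mm) at the −x end and between each pair — any rounding remainder accumulates at the +x end.

C is a spool: two coaxial disc flanges of radius 132 mm and thickness 10 mm, joined by a core cylinder of radius 40 mm and height 188 mm. The lower flange rests on z = 0 and the three cylinders share a vertical axis.

The fence section is against the stool's +x side, with their −y faces flush. The spool is on top of the stool.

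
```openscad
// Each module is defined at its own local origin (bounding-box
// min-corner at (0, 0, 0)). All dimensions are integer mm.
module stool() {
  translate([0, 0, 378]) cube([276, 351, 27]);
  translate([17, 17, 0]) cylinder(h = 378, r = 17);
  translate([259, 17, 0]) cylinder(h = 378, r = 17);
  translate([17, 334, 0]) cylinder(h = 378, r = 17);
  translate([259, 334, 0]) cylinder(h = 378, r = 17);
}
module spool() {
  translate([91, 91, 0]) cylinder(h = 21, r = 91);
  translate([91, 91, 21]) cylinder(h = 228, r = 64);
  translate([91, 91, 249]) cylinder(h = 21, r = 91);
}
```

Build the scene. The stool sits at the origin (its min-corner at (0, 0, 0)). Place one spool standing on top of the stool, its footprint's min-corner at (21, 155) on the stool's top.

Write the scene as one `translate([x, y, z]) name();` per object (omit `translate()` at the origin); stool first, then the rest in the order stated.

stool();
translate([21, 155, 405]) spool();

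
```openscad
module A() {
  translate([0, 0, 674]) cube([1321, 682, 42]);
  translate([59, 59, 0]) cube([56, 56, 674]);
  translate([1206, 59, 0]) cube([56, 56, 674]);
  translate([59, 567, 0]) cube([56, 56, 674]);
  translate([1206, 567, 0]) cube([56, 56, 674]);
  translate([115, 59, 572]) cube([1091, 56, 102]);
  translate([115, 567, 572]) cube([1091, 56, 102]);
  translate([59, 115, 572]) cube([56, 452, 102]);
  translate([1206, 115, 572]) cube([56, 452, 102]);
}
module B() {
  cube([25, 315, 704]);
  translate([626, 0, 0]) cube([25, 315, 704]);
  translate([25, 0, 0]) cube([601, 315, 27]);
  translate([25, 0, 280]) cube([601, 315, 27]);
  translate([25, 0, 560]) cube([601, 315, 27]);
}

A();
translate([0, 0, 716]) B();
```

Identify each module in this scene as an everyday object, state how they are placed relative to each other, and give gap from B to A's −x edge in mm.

The bookshelf's min-x is at 0; the table's min-x is 0; gap = 0 mm.

A is a table. B is a bookshelf. The bookshelf is on top of the table. The gap from the bookshelf to the table's −x edge is 0 mm.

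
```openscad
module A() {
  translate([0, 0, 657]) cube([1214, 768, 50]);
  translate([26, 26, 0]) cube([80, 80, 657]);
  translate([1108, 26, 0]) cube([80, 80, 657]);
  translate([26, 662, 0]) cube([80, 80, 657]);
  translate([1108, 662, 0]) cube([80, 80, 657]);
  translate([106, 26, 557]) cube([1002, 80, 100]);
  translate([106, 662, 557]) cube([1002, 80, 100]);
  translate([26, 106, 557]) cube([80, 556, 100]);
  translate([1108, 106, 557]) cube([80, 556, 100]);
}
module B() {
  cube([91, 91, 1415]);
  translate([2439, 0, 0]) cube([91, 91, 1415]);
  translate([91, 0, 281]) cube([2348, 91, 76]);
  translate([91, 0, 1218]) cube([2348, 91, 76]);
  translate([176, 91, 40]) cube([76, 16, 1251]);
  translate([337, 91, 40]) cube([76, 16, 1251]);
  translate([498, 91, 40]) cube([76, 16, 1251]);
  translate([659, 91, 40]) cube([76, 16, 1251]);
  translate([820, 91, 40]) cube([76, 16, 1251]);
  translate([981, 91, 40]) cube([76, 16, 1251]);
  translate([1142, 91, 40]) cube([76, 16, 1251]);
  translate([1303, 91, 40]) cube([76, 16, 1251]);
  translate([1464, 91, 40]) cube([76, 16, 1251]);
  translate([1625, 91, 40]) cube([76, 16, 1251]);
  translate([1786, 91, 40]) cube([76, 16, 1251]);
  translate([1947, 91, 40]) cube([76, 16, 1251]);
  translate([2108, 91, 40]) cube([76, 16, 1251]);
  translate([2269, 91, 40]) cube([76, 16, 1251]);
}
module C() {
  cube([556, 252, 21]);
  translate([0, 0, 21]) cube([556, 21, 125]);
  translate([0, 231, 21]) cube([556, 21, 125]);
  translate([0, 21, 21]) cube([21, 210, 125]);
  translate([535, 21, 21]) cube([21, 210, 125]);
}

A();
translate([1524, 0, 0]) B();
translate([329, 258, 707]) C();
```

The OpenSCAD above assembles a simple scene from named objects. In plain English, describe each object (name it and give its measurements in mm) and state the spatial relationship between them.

A is a rectangular dining table. The top is 1214×768×50 mm with its upper surface at z = 707 mm. It stands on four 80×80 mm square legs, each inset 26 mm from the nearest pair of top edges, running from the floor to the underside of the top. Four apron rails, 80 mm thick and 100 mm tall, run between adjacent legs with their top edges flush with the underside of the top and their outer faces flush with the legs' outer faces.

B is a fence section. Two 91×91 mm posts, 1415 mm tall, stand on the floor with a clear span of 2348 mm between their inner faces. Two horizontal rails of 91×76 mm section span the gap between the posts with their undersides at z = 281 mm and z = 1218 mm, flush with the posts' −y face. 14 pickets, each 76 mm wide, 16 mm thick and 1251 mm tall, are fixed to the +y face of the rails with their bottoms at z = 40 mm, evenly spaced across the span with equal gaps (rounded down to the nearest mm) at the −x end and between each pair — any rounding remainder accumulates at the +x end.

C is an open-topped rectangular box: outside dimensions 556×252×146 mm, with a uniform wall and base thickness of 21 mm. The base is a full 556×252 slab on the floor; four walls sit on top of the base. The front and back walls (the −y and +y sides) span the full width; the two side walls fit between them.

The fence section is on the floor beside the table on its +x side. The open box is on top of the table, centred.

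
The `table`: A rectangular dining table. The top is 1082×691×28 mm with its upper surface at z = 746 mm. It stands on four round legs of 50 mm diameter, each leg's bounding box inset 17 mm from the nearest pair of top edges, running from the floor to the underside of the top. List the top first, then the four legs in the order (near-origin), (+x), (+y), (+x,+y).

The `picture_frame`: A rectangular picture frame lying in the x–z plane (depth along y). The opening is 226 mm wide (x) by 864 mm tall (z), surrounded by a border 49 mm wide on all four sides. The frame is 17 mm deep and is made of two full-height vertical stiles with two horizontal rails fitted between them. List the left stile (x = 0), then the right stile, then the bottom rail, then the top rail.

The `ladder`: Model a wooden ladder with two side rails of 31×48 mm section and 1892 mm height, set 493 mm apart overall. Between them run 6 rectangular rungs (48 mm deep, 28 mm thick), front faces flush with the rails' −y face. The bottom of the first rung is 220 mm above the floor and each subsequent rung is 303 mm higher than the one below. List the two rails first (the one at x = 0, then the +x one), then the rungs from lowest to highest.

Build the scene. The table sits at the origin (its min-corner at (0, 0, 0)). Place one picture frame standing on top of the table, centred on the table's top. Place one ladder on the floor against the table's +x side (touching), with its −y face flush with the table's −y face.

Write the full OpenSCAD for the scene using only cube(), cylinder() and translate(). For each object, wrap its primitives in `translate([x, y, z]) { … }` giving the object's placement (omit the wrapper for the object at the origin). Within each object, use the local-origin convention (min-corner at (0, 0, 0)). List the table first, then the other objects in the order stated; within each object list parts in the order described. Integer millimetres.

translate([0, 0, 718]) cube([1082, 691, 28]);
translate([42, 42, 0]) cylinder(h = 718, r = 25);
translate([1040, 42, 0]) cylinder(h = 718, r = 25);
translate([42, 649, 0]) cylinder(h = 718, r = 25);
translate([1040, 649, 0]) cylinder(h = 718, r = 25);
translate([379, 337, 746]) {
  cube([49, 17, 962]);
  translate([275, 0, 0]) cube([49, 17, 962]);
  translate([49, 0, 0]) cube([226, 17, 49]);
  translate([49, 0, 913]) cube([226, 17, 49]);
}
translate([1082, 0, 0]) {
  cube([31, 48, 1892]);
  translate([462, 0, 0]) cube([31, 48, 1892]);
  translate([31, 0, 220]) cube([431, 48, 28]);
  translate([31, 0, 523]) cube([431, 48, 28]);
  translate([31, 0, 826]) cube([431, 48, 28]);
  translate([31, 0, 1129]) cube([431, 48, 28]);
  translate([31, 0, 1432]) cube([431, 48, 28]);
  translate([31, 0, 1735]) cube([431, 48, 28]);
}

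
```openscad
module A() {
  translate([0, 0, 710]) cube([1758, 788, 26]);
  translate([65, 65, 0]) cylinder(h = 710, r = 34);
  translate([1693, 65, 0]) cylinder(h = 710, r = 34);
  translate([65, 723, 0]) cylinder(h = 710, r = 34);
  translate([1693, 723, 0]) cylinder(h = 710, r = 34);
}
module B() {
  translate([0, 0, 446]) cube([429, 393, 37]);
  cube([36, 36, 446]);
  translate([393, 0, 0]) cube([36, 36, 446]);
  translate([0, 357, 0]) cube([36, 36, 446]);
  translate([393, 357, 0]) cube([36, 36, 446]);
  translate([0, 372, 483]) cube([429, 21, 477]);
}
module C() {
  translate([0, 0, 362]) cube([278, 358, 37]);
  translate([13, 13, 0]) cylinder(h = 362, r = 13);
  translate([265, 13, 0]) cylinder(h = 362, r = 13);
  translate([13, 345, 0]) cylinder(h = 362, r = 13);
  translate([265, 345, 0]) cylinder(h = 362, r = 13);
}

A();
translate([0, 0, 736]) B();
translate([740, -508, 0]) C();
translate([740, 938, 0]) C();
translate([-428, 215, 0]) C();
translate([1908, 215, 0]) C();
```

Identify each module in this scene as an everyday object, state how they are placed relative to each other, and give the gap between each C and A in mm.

Each stool's nearest face is 150 mm from the table's bounding box.

A is a table. B is a chair. C is a stool. The chair is on top of the table. Four stools sit around the table at the −y, +y, −x, +x sides. The gap between each stool and the table is 150 mm.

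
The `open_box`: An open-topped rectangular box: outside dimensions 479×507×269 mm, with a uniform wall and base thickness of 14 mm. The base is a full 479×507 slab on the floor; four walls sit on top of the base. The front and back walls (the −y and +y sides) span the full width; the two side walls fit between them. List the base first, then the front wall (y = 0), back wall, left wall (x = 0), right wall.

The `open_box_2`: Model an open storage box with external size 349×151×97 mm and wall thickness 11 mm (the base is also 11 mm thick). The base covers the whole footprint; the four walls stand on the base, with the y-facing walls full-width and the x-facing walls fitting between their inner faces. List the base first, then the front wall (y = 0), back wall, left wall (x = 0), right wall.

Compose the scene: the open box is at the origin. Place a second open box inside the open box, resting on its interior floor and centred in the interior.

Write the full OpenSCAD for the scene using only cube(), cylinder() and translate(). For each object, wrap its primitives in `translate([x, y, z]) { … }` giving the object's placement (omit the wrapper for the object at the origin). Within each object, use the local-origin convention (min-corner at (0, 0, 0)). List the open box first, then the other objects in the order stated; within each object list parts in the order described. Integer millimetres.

cube([479, 507, 14]);
translate([0, 0, 14]) cube([479, 14, 255]);
translate([0, 493, 14]) cube([479, 14, 255]);
translate([0, 14, 14]) cube([14, 479, 255]);
translate([465, 14, 14]) cube([14, 479, 255]);
translate([65, 178, 14]) {
  cube([349, 151, 11]);
  translate([0, 0, 11]) cube([349, 11, 86]);
  translate([0, 140, 11]) cube([349, 11, 86]);
  translate([0, 11, 11]) cube([11, 129, 86]);
  translate([338, 11, 11]) cube([11, 129, 86]);
}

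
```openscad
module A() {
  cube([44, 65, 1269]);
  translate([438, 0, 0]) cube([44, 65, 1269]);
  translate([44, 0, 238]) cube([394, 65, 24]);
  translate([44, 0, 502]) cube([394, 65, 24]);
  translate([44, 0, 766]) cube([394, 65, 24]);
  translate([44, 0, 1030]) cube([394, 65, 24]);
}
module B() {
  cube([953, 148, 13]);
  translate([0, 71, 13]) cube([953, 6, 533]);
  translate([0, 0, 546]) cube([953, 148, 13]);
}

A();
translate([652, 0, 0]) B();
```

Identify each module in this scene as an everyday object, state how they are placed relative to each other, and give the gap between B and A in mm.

A is a ladder. B is an I-beam. The I-beam is on the floor beside the ladder on its +x side. The gap between the I-beam and the ladder is 170 mm.

The I-beam's nearest face is 170 mm from the ladder's +x face.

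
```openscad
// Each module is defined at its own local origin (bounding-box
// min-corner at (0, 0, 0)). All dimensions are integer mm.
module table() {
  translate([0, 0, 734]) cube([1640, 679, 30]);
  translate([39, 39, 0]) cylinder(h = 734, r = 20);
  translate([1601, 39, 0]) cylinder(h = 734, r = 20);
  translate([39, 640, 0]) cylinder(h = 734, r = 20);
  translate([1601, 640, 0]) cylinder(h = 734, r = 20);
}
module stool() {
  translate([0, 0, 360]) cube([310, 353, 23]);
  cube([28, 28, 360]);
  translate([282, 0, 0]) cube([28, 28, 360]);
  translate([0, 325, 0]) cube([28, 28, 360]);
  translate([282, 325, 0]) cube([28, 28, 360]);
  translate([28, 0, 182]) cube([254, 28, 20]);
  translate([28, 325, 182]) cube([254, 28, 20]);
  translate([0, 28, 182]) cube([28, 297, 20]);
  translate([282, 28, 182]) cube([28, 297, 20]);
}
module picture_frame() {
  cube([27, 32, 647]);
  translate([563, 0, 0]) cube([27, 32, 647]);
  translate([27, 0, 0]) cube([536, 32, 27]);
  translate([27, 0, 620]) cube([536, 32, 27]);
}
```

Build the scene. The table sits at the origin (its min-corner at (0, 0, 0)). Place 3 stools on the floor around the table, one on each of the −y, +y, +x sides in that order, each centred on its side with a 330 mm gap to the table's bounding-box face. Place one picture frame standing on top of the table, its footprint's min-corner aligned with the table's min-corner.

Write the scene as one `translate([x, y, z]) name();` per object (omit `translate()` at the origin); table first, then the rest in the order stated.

table();
translate([665, -683, 0]) stool();
translate([665, 1009, 0]) stool();
translate([1970, 163, 0]) stool();
translate([0, 0, 764]) picture_frame();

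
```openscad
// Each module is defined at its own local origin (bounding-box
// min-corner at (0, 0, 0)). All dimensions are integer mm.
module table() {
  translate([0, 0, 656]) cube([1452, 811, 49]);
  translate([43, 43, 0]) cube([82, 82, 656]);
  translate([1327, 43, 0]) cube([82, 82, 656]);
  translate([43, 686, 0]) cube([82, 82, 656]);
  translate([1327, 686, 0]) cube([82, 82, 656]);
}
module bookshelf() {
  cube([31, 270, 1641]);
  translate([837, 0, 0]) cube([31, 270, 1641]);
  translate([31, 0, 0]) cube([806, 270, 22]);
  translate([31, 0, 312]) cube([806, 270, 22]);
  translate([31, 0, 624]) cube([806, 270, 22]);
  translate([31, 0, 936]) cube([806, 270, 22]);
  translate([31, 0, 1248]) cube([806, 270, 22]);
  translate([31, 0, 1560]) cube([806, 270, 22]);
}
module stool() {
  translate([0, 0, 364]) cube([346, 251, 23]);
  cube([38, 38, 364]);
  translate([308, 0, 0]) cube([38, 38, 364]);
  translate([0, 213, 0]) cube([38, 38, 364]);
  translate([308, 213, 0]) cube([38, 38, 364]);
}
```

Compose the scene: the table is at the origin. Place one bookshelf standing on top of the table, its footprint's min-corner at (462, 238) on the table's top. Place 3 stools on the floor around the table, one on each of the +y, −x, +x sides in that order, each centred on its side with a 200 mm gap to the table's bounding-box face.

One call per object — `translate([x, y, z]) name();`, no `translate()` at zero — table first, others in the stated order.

table();
translate([462, 238, 705]) bookshelf();
translate([553, 1011, 0]) stool();
translate([-546, 280, 0]) stool();
translate([1652, 280, 0]) stool();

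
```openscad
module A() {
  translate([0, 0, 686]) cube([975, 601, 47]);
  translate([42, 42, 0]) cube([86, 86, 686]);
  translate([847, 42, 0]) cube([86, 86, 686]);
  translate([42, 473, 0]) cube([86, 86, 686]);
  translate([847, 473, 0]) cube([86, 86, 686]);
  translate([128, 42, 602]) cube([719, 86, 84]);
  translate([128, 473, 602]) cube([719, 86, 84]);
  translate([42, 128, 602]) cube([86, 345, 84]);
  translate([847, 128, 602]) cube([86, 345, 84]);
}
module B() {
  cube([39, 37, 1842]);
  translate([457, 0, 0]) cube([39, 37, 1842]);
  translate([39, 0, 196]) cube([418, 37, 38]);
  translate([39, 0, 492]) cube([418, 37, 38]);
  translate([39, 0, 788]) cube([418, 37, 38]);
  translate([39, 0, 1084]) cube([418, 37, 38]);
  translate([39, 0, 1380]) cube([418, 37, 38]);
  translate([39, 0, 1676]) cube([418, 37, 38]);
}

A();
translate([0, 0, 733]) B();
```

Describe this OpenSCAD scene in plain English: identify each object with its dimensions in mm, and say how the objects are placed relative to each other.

A is a rectangular dining table. The top is 975×601×47 mm with its upper surface at z = 733 mm. It stands on four 86×86 mm square legs, each inset 42 mm from the nearest pair of top edges, running from the floor to the underside of the top. Four apron rails, 86 mm thick and 84 mm tall, run between adjacent legs with their top edges flush with the underside of the top and their outer faces flush with the legs' outer faces.

B is a straight ladder. Two 39×37 mm vertical rails, 1842 mm tall, stand 496 mm apart (outside-to-outside) with their front faces coplanar on the −y side. 6 rungs, each 37 mm deep and 38 mm tall, span between the inner faces of the rails, front faces flush with the rails. The lowest rung's underside is at z = 196 mm and rungs are spaced 296 mm apart (underside to underside).

The ladder is on top of the table.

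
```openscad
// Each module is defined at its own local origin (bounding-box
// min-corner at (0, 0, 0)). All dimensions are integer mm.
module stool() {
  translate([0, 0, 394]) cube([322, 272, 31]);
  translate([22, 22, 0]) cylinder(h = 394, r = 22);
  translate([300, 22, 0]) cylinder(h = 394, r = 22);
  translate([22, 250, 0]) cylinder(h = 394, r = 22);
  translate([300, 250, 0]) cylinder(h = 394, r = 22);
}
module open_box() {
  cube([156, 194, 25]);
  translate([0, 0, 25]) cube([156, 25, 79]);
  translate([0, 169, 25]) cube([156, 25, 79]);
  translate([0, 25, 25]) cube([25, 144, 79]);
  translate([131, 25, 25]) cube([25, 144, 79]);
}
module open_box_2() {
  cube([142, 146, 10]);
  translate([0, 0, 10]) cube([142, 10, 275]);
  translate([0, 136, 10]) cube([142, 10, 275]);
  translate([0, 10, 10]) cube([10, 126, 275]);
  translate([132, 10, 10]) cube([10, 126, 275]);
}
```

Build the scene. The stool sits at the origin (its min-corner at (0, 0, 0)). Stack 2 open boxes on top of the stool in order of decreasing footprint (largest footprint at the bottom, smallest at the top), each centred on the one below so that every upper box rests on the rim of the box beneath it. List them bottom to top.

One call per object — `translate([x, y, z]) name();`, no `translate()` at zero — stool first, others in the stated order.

stool();
translate([83, 39, 425]) open_box();
translate([90, 63, 529]) open_box_2();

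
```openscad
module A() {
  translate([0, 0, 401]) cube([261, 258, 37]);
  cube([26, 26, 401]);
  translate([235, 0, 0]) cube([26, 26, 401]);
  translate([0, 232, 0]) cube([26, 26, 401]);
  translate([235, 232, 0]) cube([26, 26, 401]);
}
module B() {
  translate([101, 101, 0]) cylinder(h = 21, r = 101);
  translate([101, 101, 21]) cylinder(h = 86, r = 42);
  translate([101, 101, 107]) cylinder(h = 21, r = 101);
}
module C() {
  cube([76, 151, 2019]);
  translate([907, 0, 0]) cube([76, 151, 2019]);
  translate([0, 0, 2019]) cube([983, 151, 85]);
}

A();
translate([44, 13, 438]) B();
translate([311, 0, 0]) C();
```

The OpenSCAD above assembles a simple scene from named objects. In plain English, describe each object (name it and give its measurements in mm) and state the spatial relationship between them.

A is a four-legged stool. The seat is 261×258 mm, 37 mm thick, top at z = 438 mm. It stands on four square legs, each 26×26 mm in cross-section, from z = 0 to the seat underside, each flush with a corner of the seat.

B is a spool: two coaxial disc flanges of radius 101 mm and thickness 21 mm, joined by a core cylinder of radius 42 mm and height 86 mm. The lower flange rests on z = 0 and the three cylinders share a vertical axis.

C is a rectangular door frame: two vertical jambs of 76×151 mm section, 2019 mm tall, with a clear opening 831 mm wide between their inner faces. A header 85 mm tall and 151 mm deep lies on top of the jambs and spans the full outside width.

The spool is on top of the stool. The door frame is on the floor beside the stool on its +x side.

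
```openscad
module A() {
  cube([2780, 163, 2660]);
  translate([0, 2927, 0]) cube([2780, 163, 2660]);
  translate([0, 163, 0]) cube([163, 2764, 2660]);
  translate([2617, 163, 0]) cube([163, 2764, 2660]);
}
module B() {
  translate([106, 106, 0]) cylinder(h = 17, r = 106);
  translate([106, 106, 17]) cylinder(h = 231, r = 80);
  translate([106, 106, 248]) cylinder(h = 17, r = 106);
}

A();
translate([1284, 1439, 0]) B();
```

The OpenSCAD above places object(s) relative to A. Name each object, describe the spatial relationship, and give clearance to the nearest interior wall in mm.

A is a house frame. B is a spool. The spool sits inside the house frame, centred. The clearance to the nearest interior wall is 1121 mm.

Clearances: x = 1121, y = 1276; minimum 1121 mm.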